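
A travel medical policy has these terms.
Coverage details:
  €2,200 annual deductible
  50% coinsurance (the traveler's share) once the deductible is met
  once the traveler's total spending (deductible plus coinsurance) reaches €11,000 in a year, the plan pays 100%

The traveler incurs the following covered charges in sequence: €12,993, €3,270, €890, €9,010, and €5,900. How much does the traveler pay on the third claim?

€445

Claim 1 (€12,993): deductible takes €2,200, €10,793 remains; 50% of €10,793 = €5,396.50. Traveler owes €7,596.50 (running OOP €7,596.50).
Claim 2 (€3,270): deductible met; 50% of €3,270 = €1,635. Traveler pays €1,635; OOP now €9,231.50.
Claim 3 (€890): deductible met; 50% of €890 = €445. Traveler pays €445; OOP now €9,676.50.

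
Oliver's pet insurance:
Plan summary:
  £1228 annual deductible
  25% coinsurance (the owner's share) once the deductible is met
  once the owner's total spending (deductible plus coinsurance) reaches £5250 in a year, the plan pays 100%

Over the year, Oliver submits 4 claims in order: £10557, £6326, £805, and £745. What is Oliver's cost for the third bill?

£108.25

Bill 1, £10557: deductible takes £1228, £9329 remains; coinsurance £9329 × 25% = £2332.25. Owner owes £3560.25 (running OOP £3560.25).
Bill 2, £6326: deductible already satisfied, so owner's share is 25% × £6326 = £1581.50. Owner pays £1581.50; OOP now £5141.75.
Bill 3, £805: deductible met; 25% of £805 = £201.25. That would push OOP to £5343, over the £5250 cap, so owner pays £5250 − £5141.75 = £108.25.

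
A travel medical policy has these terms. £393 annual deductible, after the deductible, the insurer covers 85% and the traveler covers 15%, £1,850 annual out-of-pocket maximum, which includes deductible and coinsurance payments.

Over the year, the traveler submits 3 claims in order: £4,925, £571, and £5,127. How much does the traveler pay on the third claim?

£691.55

#1 (£4,925): £393 to deductible, leaving £4,532; traveler's 15% is £679.80. Cost to traveler: £1,072.80. OOP to date £1,072.80.
#2 (£571): deductible already satisfied, so traveler's share is 15% × £571 = £85.65. Cost to traveler: £85.65. OOP to date £1,158.45.
#3 (£5,127): deductible already satisfied, so traveler's share is 15% × £5,127 = £769.05. Adding that to £1,158.45 gives £1,927.50, past the £1,850 cap; traveler pays only £1,850 − £1,158.45 = £691.55.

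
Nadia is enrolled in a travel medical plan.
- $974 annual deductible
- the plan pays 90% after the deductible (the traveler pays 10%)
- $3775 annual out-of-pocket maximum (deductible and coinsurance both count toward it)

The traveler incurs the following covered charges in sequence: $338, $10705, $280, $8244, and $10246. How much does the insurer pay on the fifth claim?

Bill 1, $338: all of it applies to the deductible. Cost to traveler: $338. OOP to date $338. Insurer: $338 − $338 = $0.
Bill 2, $10705: $636 to deductible, leaving $10069; 10% of $10069 = $1006.90. Traveler pays $1642.90; OOP now $1980.90. Insurer: $10705 − $1642.90 = $9062.10.
Bill 3, $280: 10% coinsurance on $280 = $28. Traveler owes $28 (running OOP $2008.90). Insurer: $280 − $28 = $252.
Bill 4, $8244: deductible met; 10% of $8244 = $824.40. Traveler pays $824.40; OOP now $2833.30. Insurer: $8244 − $824.40 = $7419.60.
Bill 5, $10246: deductible met; 10% of $10246 = $1024.60. OOP would hit $3857.90 > $3775, so the cap limits the traveler to $3775 − $2833.30 = $941.70. Plan pays $10246 − $941.70 = $9304.30.

$9304.30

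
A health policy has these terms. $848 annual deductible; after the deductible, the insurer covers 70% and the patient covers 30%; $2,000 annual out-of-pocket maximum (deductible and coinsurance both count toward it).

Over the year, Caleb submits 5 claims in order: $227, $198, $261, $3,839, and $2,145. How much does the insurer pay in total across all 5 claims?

Claim 1 — $227: entire amount goes to the deductible. Patient pays $227; OOP now $227. Plan pays $227 − $227 = $0.
Claim 2 — $198: fully absorbed by the deductible. Patient owes $198 (running OOP $425). Insurer: $198 − $198 = $0.
Claim 3 — $261: entire amount goes to the deductible. Patient owes $261 (running OOP $686). Insurer: $261 − $261 = $0.
Claim 4 — $3,839: $162 finishes the deductible; $3,677 goes to coinsurance; patient's 30% is $1,103.10. Patient owes $1,265.10 (running OOP $1,951.10). Insurer: $3,839 − $1,265.10 = $2,573.90.
Claim 5 — $2,145: deductible met; 30% of $2,145 = $643.50. Adding that to $1,951.10 gives $2,594.60, past the $2,000 cap; patient pays only $2,000 − $1,951.10 = $48.90. Plan pays $2,145 − $48.90 = $2,096.10.
Insurer total: $0 + $0 + $0 + $2,573.90 + $2,096.10 = $4,670.

$4,670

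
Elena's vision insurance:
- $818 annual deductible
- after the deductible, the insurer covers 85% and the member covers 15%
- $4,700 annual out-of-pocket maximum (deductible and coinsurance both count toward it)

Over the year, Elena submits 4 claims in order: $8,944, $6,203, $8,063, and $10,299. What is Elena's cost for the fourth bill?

#1 ($8,944): $818 to deductible, leaving $8,126; member's 15% is $1,218.90. Cost to member: $2,036.90. OOP to date $2,036.90.
#2 ($6,203): deductible met; 15% of $6,203 = $930.45. Cost to member: $930.45. OOP to date $2,967.35.
#3 ($8,063): deductible already satisfied, so member's share is 15% × $8,063 = $1,209.45. Cost to member: $1,209.45. OOP to date $4,176.80.
#4 ($10,299): deductible met; 15% of $10,299 = $1,544.85. That would push OOP to $5,721.65, over the $4,700 cap, so member pays $4,700 − $4,176.80 = $523.20.

$523.20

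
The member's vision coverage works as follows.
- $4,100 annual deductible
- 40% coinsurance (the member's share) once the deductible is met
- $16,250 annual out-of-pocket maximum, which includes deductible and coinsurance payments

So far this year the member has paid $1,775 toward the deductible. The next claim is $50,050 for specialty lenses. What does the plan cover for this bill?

Deductible still to meet: $4,100 − $1,775 = $2,325.
The remaining $47,725 (= $50,050 − $2,325) moves to coinsurance.
Member's 40% share of $47,725 is $19,090.
Member responsibility before any cap: $2,325 + $19,090 = $21,415.
That would bring total out-of-pocket to $23,190, past the $16,250 cap. The member is capped at $16,250 − $1,775 = $14,475 on this claim.
The insurer covers the remainder: $50,050 − $14,475 = $35,575.

$35,575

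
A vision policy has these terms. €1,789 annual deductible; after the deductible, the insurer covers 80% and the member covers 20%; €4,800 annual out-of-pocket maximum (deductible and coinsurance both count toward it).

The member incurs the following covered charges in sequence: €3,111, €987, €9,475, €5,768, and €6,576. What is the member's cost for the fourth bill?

Claim 1 — €3,111: €1,789 to deductible, leaving €1,322; member's 20% is €264.40. Member owes €2,053.40 (running OOP €2,053.40).
Claim 2 — €987: deductible met; 20% of €987 = €197.40. Member owes €197.40 (running OOP €2,250.80).
Claim 3 — €9,475: deductible already satisfied, so member's share is 20% × €9,475 = €1,895. Member pays €1,895; OOP now €4,145.80.
Claim 4 — €5,768: 20% coinsurance on €5,768 = €1,153.60. That would push OOP to €5,299.40, over the €4,800 cap, so member pays €4,800 − €4,145.80 = €654.20.

€654.20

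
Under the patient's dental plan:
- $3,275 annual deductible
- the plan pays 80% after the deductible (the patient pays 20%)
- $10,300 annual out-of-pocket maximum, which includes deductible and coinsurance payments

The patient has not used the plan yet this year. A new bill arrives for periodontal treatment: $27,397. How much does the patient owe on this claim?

Nothing has been paid toward the $3,275 deductible, so the first $3,275 of this charge is applied there.
The remaining $24,122 (= $27,397 − $3,275) moves to coinsurance.
Patient's 20% share of $24,122 is $4,824.40.
That puts the patient's cost at $3,275 + $4,824.40 = $8,099.40 before any cap.
Total out-of-pocket so far would be $0 + $8,099.40 = $8,099.40, below the $10,300 cap — no reduction.

$8,099.40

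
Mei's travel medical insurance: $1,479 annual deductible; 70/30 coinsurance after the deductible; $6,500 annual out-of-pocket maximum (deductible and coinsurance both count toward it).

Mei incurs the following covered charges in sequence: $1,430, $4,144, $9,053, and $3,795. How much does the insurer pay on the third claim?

Bill 1, $1,430: entire amount goes to the deductible. Cost to traveler: $1,430. OOP to date $1,430. Insurer: $1,430 − $1,430 = $0.
Bill 2, $4,144: $49 to deductible, leaving $4,095; 30% of $4,095 = $1,228.50. Traveler pays $1,277.50; OOP now $2,707.50. Insurer: $4,144 − $1,277.50 = $2,866.50.
Bill 3, $9,053: 30% coinsurance on $9,053 = $2,715.90. Cost to traveler: $2,715.90. OOP to date $5,423.40. Plan pays $9,053 − $2,715.90 = $6,337.10.

$6,337.10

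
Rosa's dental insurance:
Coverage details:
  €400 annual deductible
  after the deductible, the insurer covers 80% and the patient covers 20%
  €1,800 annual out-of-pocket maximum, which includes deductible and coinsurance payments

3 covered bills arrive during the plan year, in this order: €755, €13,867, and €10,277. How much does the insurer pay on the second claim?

Bill 1, €755: €400 to deductible, leaving €355; coinsurance €355 × 20% = €71. Cost to patient: €471. OOP to date €471. Plan pays €755 − €471 = €284.
Bill 2, €13,867: deductible already satisfied, so patient's share is 20% × €13,867 = €2,773.40. That would push OOP to €3,244.40, over the €1,800 cap, so patient pays €1,800 − €471 = €1,329. Insurer: €13,867 − €1,329 = €12,538.

€12,538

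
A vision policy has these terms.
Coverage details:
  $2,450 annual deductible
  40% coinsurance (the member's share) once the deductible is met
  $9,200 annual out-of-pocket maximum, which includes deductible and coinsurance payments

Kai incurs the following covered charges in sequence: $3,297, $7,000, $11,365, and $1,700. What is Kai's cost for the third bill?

Claim 1 ($3,297): deductible takes $2,450, $847 remains; coinsurance $847 × 40% = $338.80. Cost to member: $2,788.80. OOP to date $2,788.80.
Claim 2 ($7,000): deductible met; 40% of $7,000 = $2,800. Member owes $2,800 (running OOP $5,588.80).
Claim 3 ($11,365): 40% coinsurance on $11,365 = $4,546. OOP would hit $10,134.80 > $9,200, so the cap limits the member to $9,200 − $5,588.80 = $3,611.20.

$3,611.20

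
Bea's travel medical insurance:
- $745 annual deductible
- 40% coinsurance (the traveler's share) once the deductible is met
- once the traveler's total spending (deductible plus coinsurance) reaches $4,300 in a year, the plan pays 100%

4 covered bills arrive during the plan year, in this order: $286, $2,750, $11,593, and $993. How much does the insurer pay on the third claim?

$8,954.40

#1 ($286): entire amount goes to the deductible. Traveler owes $286 (running OOP $286). Plan pays $286 − $286 = $0.
#2 ($2,750): deductible takes $459, $2,291 remains; traveler's 40% is $916.40. Traveler pays $1,375.40; OOP now $1,661.40. Insurer: $2,750 − $1,375.40 = $1,374.60.
#3 ($11,593): deductible already satisfied, so traveler's share is 40% × $11,593 = $4,637.20. Adding that to $1,661.40 gives $6,298.60, past the $4,300 cap; traveler pays only $4,300 − $1,661.40 = $2,638.60. Plan pays $11,593 − $2,638.60 = $8,954.40.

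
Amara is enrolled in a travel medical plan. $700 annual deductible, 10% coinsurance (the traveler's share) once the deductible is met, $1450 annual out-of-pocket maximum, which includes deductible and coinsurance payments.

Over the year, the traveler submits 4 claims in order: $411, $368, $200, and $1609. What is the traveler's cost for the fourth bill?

$160.90

Bill 1, $411: fully absorbed by the deductible. Cost to traveler: $411. OOP to date $411.
Bill 2, $368: deductible takes $289, $79 remains; coinsurance $79 × 10% = $7.90. Cost to traveler: $296.90. OOP to date $707.90.
Bill 3, $200: deductible already satisfied, so traveler's share is 10% × $200 = $20. Traveler pays $20; OOP now $727.90.
Bill 4, $1609: deductible already satisfied, so traveler's share is 10% × $1609 = $160.90. Cost to traveler: $160.90. OOP to date $888.80.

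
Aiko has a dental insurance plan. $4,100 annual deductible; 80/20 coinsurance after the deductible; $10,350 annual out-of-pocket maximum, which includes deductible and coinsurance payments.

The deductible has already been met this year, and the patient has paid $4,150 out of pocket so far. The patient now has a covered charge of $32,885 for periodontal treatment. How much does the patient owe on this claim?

With the deductible met, the entire $32,885 is subject to coinsurance.
Patient's 20% share of $32,885 is $6,577.
That would bring total out-of-pocket to $10,727, past the $10,350 cap. The patient is capped at $10,350 − $4,150 = $6,200 on this claim.

$6,200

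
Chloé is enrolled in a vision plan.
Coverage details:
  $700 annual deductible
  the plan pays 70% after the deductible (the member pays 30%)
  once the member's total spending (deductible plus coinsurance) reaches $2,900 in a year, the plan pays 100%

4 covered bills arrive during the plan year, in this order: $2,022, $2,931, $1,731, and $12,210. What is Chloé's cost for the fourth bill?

$404.80

Claim 1 — $2,022: $700 to deductible, leaving $1,322; member's 30% is $396.60. Cost to member: $1,096.60. OOP to date $1,096.60.
Claim 2 — $2,931: 30% coinsurance on $2,931 = $879.30. Member pays $879.30; OOP now $1,975.90.
Claim 3 — $1,731: deductible met; 30% of $1,731 = $519.30. Cost to member: $519.30. OOP to date $2,495.20.
Claim 4 — $12,210: 30% coinsurance on $12,210 = $3,663. OOP would hit $6,158.20 > $2,900, so the cap limits the member to $2,900 − $2,495.20 = $404.80.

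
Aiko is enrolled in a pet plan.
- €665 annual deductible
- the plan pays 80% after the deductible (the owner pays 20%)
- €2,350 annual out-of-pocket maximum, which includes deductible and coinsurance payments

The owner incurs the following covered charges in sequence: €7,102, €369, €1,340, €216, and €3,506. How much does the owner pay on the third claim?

€268

#1 (€7,102): €665 finishes the deductible; €6,437 goes to coinsurance; coinsurance €6,437 × 20% = €1,287.40. Owner owes €1,952.40 (running OOP €1,952.40).
#2 (€369): deductible met; 20% of €369 = €73.80. Cost to owner: €73.80. OOP to date €2,026.20.
#3 (€1,340): 20% coinsurance on €1,340 = €268. Owner pays €268; OOP now €2,294.20.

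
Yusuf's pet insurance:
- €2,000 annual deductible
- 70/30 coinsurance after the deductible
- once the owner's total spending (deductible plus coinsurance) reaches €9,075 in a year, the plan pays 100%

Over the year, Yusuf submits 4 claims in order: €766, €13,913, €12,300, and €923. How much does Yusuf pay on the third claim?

Claim 1 (€766): all of it applies to the deductible. Owner pays €766; OOP now €766.
Claim 2 (€13,913): deductible takes €1,234, €12,679 remains; owner's 30% is €3,803.70. Owner pays €5,037.70; OOP now €5,803.70.
Claim 3 (€12,300): deductible already satisfied, so owner's share is 30% × €12,300 = €3,690. That would push OOP to €9,493.70, over the €9,075 cap, so owner pays €9,075 − €5,803.70 = €3,271.30.

€3,271.30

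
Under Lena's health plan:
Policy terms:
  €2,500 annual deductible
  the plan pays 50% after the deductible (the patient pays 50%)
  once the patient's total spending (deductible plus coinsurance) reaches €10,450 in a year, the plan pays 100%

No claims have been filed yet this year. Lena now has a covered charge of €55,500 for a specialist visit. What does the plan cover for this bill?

The full €2,500 deductible is still open; €2,500 of this bill applies to it.
The remaining €53,000 (= €55,500 − €2,500) moves to coinsurance.
50% of €53,000 = €26,500 falls to the patient.
Patient responsibility before any cap: €2,500 + €26,500 = €29,000.
That would bring total out-of-pocket to €29,000, past the €10,450 cap. The patient is capped at €10,450 − €0 = €10,450 on this claim.
The insurer covers the remainder: €55,500 − €10,450 = €45,050.

€45,050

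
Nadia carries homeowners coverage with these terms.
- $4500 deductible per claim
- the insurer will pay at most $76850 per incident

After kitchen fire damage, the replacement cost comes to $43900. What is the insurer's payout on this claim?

Subtract the deductible: $43900 − $4500 = $39400.
$39400 is within the $76850 limit, so the insurer pays $39400.

$39400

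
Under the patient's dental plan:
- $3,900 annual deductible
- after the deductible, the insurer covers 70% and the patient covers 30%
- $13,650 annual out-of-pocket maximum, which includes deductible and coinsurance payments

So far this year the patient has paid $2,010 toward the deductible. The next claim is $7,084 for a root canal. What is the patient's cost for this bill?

$3,448.20

Remaining deductible: $3,900 − $2,010 = $1,890.
After the $1,890 deductible portion, $7,084 − $1,890 = $5,194 is subject to coinsurance.
Coinsurance: $5,194 × 30% = $1,558.20.
So the patient owes $1,890 + $1,558.20 = $3,448.20 before any cap.
Total out-of-pocket so far would be $2,010 + $3,448.20 = $5,458.20, below the $13,650 cap — no reduction.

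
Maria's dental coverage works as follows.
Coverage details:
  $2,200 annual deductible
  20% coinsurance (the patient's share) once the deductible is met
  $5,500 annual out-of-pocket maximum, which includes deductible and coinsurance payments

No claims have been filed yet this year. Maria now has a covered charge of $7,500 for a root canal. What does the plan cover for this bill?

$4,240

Nothing has been paid toward the $2,200 deductible, so the first $2,200 of this charge is applied there.
The remaining $5,300 (= $7,500 − $2,200) moves to coinsurance.
Patient's 20% share of $5,300 is $1,060.
Patient responsibility before any cap: $2,200 + $1,060 = $3,260.
Year-to-date out-of-pocket becomes $0 + $3,260 = $3,260, still under the $5,500 maximum, so no cap applies.
Insurer pays the balance: $7,500 − $3,260 = $4,240.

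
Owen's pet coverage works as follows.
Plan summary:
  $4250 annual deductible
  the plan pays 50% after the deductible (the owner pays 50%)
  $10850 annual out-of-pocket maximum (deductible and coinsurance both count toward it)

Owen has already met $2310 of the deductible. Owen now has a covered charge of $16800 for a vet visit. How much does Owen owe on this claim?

$2310 of the $4250 deductible is already met, leaving $1940.
That leaves $16800 − $1940 = $14860 for coinsurance.
50% of $14860 = $7430 falls to the owner.
Owner responsibility before any cap: $1940 + $7430 = $9370.
Year-to-date out-of-pocket would reach $2310 + $9370 = $11680, above the $10850 maximum, so the owner pays only $10850 − $2310 = $8540.

$8540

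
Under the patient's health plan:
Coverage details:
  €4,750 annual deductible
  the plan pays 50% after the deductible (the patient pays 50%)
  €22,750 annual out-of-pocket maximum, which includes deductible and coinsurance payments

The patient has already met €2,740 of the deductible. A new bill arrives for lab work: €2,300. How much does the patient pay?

€2,155

Remaining deductible: €4,750 − €2,740 = €2,010.
After the €2,010 deductible portion, €2,300 − €2,010 = €290 is subject to coinsurance.
Patient's 50% share of €290 is €145.
So the patient owes €2,010 + €145 = €2,155 before any cap.
Total out-of-pocket so far would be €2,740 + €2,155 = €4,895, below the €22,750 cap — no reduction.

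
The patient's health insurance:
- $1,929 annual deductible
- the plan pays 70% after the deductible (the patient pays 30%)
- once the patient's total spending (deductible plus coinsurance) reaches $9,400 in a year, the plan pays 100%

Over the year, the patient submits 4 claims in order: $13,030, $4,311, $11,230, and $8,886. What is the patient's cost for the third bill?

Claim 1 ($13,030): $1,929 finishes the deductible; $11,101 goes to coinsurance; patient's 30% is $3,330.30. Patient pays $5,259.30; OOP now $5,259.30.
Claim 2 ($4,311): deductible already satisfied, so patient's share is 30% × $4,311 = $1,293.30. Patient pays $1,293.30; OOP now $6,552.60.
Claim 3 ($11,230): 30% coinsurance on $11,230 = $3,369. That would push OOP to $9,921.60, over the $9,400 cap, so patient pays $9,400 − $6,552.60 = $2,847.40.

$2,847.40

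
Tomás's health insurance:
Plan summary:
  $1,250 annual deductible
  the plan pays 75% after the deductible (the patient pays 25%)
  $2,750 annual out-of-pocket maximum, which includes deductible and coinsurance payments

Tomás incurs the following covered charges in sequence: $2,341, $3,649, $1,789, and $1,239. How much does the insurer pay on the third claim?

$1,474

Claim 1 ($2,341): deductible takes $1,250, $1,091 remains; coinsurance $1,091 × 25% = $272.75. Cost to patient: $1,522.75. OOP to date $1,522.75. Insurer: $2,341 − $1,522.75 = $818.25.
Claim 2 ($3,649): deductible met; 25% of $3,649 = $912.25. Cost to patient: $912.25. OOP to date $2,435. Plan pays $3,649 − $912.25 = $2,736.75.
Claim 3 ($1,789): deductible already satisfied, so patient's share is 25% × $1,789 = $447.25. That would push OOP to $2,882.25, over the $2,750 cap, so patient pays $2,750 − $2,435 = $315. Plan pays $1,789 − $315 = $1,474.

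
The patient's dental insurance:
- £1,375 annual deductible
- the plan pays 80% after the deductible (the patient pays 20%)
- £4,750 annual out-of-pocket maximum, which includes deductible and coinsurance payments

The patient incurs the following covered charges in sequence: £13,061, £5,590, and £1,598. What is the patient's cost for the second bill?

Claim 1 — £13,061: £1,375 finishes the deductible; £11,686 goes to coinsurance; patient's 20% is £2,337.20. Patient pays £3,712.20; OOP now £3,712.20.
Claim 2 — £5,590: deductible met; 20% of £5,590 = £1,118. OOP would hit £4,830.20 > £4,750, so the cap limits the patient to £4,750 − £3,712.20 = £1,037.80.

£1,037.80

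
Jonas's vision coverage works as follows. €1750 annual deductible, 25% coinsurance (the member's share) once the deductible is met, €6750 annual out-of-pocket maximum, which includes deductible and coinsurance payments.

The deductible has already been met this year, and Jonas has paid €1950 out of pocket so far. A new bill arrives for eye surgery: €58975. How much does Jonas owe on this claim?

€4800

With the deductible met, the entire €58975 is subject to coinsurance.
Member's 25% share of €58975 is €14743.75.
That would bring total out-of-pocket to €16693.75, past the €6750 cap. The member is capped at €6750 − €1950 = €4800 on this claim.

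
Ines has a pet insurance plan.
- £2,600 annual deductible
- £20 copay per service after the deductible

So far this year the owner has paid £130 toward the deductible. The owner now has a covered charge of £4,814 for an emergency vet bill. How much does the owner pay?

£2,490

Remaining deductible: £2,600 − £130 = £2,470.
That leaves £4,814 − £2,470 = £2,344 for the copay.
Copay on this service: £20.
That puts the owner's cost at £2,470 + £20 = £2,490.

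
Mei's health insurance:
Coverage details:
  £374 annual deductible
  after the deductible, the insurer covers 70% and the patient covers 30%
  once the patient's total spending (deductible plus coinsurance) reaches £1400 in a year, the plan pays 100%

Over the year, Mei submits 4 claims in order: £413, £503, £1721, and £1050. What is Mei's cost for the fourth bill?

£315

Claim 1 — £413: £374 to deductible, leaving £39; patient's 30% is £11.70. Cost to patient: £385.70. OOP to date £385.70.
Claim 2 — £503: 30% coinsurance on £503 = £150.90. Patient owes £150.90 (running OOP £536.60).
Claim 3 — £1721: 30% coinsurance on £1721 = £516.30. Patient pays £516.30; OOP now £1052.90.
Claim 4 — £1050: 30% coinsurance on £1050 = £315. Patient owes £315 (running OOP £1367.90).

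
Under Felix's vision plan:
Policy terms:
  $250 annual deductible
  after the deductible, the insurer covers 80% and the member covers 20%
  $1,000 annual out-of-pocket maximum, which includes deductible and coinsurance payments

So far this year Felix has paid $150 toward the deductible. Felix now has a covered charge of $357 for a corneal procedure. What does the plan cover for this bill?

$205.60

Deductible still to meet: $250 − $150 = $100.
That leaves $357 − $100 = $257 for coinsurance.
20% of $257 = $51.40 falls to the member.
That puts the member's cost at $100 + $51.40 = $151.40 before any cap.
Cumulative spending $150 + $151.40 = $301.40 stays under the $1,000 maximum.
The insurer covers the remainder: $357 − $151.40 = $205.60.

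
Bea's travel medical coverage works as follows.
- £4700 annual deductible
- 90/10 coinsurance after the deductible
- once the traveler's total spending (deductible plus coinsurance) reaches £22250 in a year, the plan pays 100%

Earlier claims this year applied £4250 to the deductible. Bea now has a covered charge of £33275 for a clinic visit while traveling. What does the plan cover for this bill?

£29542.50

Deductible still to meet: £4700 − £4250 = £450.
After the £450 deductible portion, £33275 − £450 = £32825 is subject to coinsurance.
Coinsurance: £32825 × 10% = £3282.50.
Traveler responsibility before any cap: £450 + £3282.50 = £3732.50.
Total out-of-pocket so far would be £4250 + £3732.50 = £7982.50, below the £22250 cap — no reduction.
The insurer covers the remainder: £33275 − £3732.50 = £29542.50.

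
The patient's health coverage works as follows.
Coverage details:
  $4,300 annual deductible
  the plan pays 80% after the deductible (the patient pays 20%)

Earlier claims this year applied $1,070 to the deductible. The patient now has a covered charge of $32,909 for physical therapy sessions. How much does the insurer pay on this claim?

$23,743.20

Remaining deductible: $4,300 − $1,070 = $3,230.
The remaining $29,679 (= $32,909 − $3,230) moves to coinsurance.
20% of $29,679 = $5,935.80 falls to the patient.
Patient responsibility: $3,230 + $5,935.80 = $9,165.80.
The insurer covers the remainder: $32,909 − $9,165.80 = $23,743.20.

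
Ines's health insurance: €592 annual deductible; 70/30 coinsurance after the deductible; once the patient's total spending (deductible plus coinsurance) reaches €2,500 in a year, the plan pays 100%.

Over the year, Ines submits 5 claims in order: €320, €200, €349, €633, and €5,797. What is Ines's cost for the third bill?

#1 (€320): entire amount goes to the deductible. Patient owes €320 (running OOP €320).
#2 (€200): all of it applies to the deductible. Patient pays €200; OOP now €520.
#3 (€349): €72 finishes the deductible; €277 goes to coinsurance; coinsurance €277 × 30% = €83.10. Cost to patient: €155.10. OOP to date €675.10.

€155.10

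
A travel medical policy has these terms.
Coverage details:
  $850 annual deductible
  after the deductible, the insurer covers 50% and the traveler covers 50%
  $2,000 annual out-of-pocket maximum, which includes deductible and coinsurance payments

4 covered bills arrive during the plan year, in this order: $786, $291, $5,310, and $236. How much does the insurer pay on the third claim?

Bill 1, $786: fully absorbed by the deductible. Cost to traveler: $786. OOP to date $786. Plan pays $786 − $786 = $0.
Bill 2, $291: $64 to deductible, leaving $227; coinsurance $227 × 50% = $113.50. Cost to traveler: $177.50. OOP to date $963.50. Plan pays $291 − $177.50 = $113.50.
Bill 3, $5,310: 50% coinsurance on $5,310 = $2,655. OOP would hit $3,618.50 > $2,000, so the cap limits the traveler to $2,000 − $963.50 = $1,036.50. Plan pays $5,310 − $1,036.50 = $4,273.50.

$4,273.50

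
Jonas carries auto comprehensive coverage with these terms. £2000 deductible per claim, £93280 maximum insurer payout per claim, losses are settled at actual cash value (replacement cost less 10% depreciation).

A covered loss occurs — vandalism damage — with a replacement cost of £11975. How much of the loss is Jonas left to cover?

At 10% depreciation, ACV = £11975 − £1197.50 = £10777.50.
Less the £2000 deductible: £10777.50 − £2000 = £8777.50.
£8777.50 is within the £93280 limit, so the insurer pays £8777.50.
Out of pocket: £11975 − £8777.50 = £3197.50.

£3197.50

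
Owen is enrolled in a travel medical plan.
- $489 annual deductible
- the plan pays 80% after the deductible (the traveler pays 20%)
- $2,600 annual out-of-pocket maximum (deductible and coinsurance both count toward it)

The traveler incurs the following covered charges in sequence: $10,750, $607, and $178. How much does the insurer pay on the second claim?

Claim 1 ($10,750): deductible takes $489, $10,261 remains; traveler's 20% is $2,052.20. Cost to traveler: $2,541.20. OOP to date $2,541.20. Insurer: $10,750 − $2,541.20 = $8,208.80.
Claim 2 ($607): deductible met; 20% of $607 = $121.40. That would push OOP to $2,662.60, over the $2,600 cap, so traveler pays $2,600 − $2,541.20 = $58.80. Plan pays $607 − $58.80 = $548.20.

$548.20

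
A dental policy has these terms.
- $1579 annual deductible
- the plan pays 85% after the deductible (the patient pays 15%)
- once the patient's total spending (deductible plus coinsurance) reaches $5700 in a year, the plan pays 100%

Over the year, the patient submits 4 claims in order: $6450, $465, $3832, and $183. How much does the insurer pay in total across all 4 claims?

Claim 1 ($6450): deductible takes $1579, $4871 remains; patient's 15% is $730.65. Patient owes $2309.65 (running OOP $2309.65). Insurer: $6450 − $2309.65 = $4140.35.
Claim 2 ($465): deductible already satisfied, so patient's share is 15% × $465 = $69.75. Patient pays $69.75; OOP now $2379.40. Insurer: $465 − $69.75 = $395.25.
Claim 3 ($3832): deductible met; 15% of $3832 = $574.80. Patient owes $574.80 (running OOP $2954.20). Plan pays $3832 − $574.80 = $3257.20.
Claim 4 ($183): deductible already satisfied, so patient's share is 15% × $183 = $27.45. Patient pays $27.45; OOP now $2981.65. Insurer: $183 − $27.45 = $155.55.
Insurer total: $4140.35 + $395.25 + $3257.20 + $155.55 = $7948.35.

$7948.35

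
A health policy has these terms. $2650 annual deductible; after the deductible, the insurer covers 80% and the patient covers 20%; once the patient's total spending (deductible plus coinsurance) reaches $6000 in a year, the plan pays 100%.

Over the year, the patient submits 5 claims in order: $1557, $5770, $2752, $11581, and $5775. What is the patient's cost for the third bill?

$550.40

Claim 1 — $1557: fully absorbed by the deductible. Patient pays $1557; OOP now $1557.
Claim 2 — $5770: $1093 finishes the deductible; $4677 goes to coinsurance; 20% of $4677 = $935.40. Cost to patient: $2028.40. OOP to date $3585.40.
Claim 3 — $2752: 20% coinsurance on $2752 = $550.40. Patient pays $550.40; OOP now $4135.80.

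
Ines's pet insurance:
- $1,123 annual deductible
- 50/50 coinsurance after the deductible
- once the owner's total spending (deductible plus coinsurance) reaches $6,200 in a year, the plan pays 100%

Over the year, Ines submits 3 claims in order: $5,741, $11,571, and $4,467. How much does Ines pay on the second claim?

Claim 1 ($5,741): $1,123 finishes the deductible; $4,618 goes to coinsurance; 50% of $4,618 = $2,309. Owner pays $3,432; OOP now $3,432.
Claim 2 ($11,571): deductible met; 50% of $11,571 = $5,785.50. OOP would hit $9,217.50 > $6,200, so the cap limits the owner to $6,200 − $3,432 = $2,768.

$2,768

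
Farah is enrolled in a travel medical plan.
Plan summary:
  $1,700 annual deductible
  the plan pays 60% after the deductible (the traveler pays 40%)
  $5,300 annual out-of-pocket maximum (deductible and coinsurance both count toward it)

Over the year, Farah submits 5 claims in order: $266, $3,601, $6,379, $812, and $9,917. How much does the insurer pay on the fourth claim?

#1 ($266): fully absorbed by the deductible. Traveler pays $266; OOP now $266. Insurer: $266 − $266 = $0.
#2 ($3,601): $1,434 to deductible, leaving $2,167; coinsurance $2,167 × 40% = $866.80. Traveler owes $2,300.80 (running OOP $2,566.80). Insurer: $3,601 − $2,300.80 = $1,300.20.
#3 ($6,379): deductible already satisfied, so traveler's share is 40% × $6,379 = $2,551.60. Traveler owes $2,551.60 (running OOP $5,118.40). Insurer: $6,379 − $2,551.60 = $3,827.40.
#4 ($812): 40% coinsurance on $812 = $324.80. Adding that to $5,118.40 gives $5,443.20, past the $5,300 cap; traveler pays only $5,300 − $5,118.40 = $181.60. Insurer: $812 − $181.60 = $630.40.

$630.40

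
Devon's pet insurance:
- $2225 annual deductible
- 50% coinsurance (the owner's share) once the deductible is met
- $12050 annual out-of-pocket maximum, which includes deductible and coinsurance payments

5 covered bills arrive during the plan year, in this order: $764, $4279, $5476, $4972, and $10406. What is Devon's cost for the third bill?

$2738

Claim 1 — $764: all of it applies to the deductible. Owner owes $764 (running OOP $764).
Claim 2 — $4279: $1461 finishes the deductible; $2818 goes to coinsurance; coinsurance $2818 × 50% = $1409. Cost to owner: $2870. OOP to date $3634.
Claim 3 — $5476: 50% coinsurance on $5476 = $2738. Owner owes $2738 (running OOP $6372).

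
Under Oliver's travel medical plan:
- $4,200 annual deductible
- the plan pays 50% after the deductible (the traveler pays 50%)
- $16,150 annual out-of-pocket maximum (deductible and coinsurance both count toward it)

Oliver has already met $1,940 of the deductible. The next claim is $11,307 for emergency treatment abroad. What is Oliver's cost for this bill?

$6,783.50

$1,940 of the $4,200 deductible is already met, leaving $2,260.
The remaining $9,047 (= $11,307 − $2,260) moves to coinsurance.
50% of $9,047 = $4,523.50 falls to the traveler.
That puts the traveler's cost at $2,260 + $4,523.50 = $6,783.50 before any cap.
Year-to-date out-of-pocket becomes $1,940 + $6,783.50 = $8,723.50, still under the $16,150 maximum, so no cap applies.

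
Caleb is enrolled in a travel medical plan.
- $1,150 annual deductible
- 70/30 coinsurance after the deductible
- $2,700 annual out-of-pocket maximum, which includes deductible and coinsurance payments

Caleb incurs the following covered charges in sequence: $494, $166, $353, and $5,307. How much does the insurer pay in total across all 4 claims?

Bill 1, $494: all of it applies to the deductible. Cost to traveler: $494. OOP to date $494. Insurer: $494 − $494 = $0.
Bill 2, $166: fully absorbed by the deductible. Cost to traveler: $166. OOP to date $660. Insurer: $166 − $166 = $0.
Bill 3, $353: entire amount goes to the deductible. Cost to traveler: $353. OOP to date $1,013. Insurer: $353 − $353 = $0.
Bill 4, $5,307: $137 to deductible, leaving $5,170; traveler's 30% is $1,551. Deductible plus coinsurance: $137 + $1,551 = $1,688. OOP would hit $2,701 > $2,700, so the cap limits the traveler to $2,700 − $1,013 = $1,687. Plan pays $5,307 − $1,687 = $3,620.
Insurer total = bills − traveler's total = $6,320 − $2,700 = $3,620.

$3,620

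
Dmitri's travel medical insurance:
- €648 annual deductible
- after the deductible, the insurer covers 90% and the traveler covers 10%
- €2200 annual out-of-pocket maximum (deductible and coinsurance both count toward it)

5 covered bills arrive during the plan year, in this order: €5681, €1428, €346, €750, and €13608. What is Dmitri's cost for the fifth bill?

Claim 1 — €5681: deductible takes €648, €5033 remains; 10% of €5033 = €503.30. Traveler pays €1151.30; OOP now €1151.30.
Claim 2 — €1428: 10% coinsurance on €1428 = €142.80. Cost to traveler: €142.80. OOP to date €1294.10.
Claim 3 — €346: deductible already satisfied, so traveler's share is 10% × €346 = €34.60. Traveler owes €34.60 (running OOP €1328.70).
Claim 4 — €750: deductible met; 10% of €750 = €75. Traveler pays €75; OOP now €1403.70.
Claim 5 — €13608: deductible already satisfied, so traveler's share is 10% × €13608 = €1360.80. OOP would hit €2764.50 > €2200, so the cap limits the traveler to €2200 − €1403.70 = €796.30.

€796.30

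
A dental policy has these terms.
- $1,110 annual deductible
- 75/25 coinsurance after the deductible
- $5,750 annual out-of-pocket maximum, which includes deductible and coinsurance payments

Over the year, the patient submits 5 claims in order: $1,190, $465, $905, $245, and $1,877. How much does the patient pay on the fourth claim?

Claim 1 ($1,190): deductible takes $1,110, $80 remains; 25% of $80 = $20. Cost to patient: $1,130. OOP to date $1,130.
Claim 2 ($465): deductible already satisfied, so patient's share is 25% × $465 = $116.25. Patient pays $116.25; OOP now $1,246.25.
Claim 3 ($905): deductible met; 25% of $905 = $226.25. Patient owes $226.25 (running OOP $1,472.50).
Claim 4 ($245): deductible already satisfied, so patient's share is 25% × $245 = $61.25. Patient owes $61.25 (running OOP $1,533.75).

$61.25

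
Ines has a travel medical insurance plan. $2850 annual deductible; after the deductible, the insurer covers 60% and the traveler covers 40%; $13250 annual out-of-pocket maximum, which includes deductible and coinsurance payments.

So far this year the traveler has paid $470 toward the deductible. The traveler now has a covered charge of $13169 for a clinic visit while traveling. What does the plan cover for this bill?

$470 of the $2850 deductible is already met, leaving $2380.
The remaining $10789 (= $13169 − $2380) moves to coinsurance.
Coinsurance: $10789 × 40% = $4315.60.
Traveler responsibility before any cap: $2380 + $4315.60 = $6695.60.
Year-to-date out-of-pocket becomes $470 + $6695.60 = $7165.60, still under the $13250 maximum, so no cap applies.
The insurer covers the remainder: $13169 − $6695.60 = $6473.40.

$6473.40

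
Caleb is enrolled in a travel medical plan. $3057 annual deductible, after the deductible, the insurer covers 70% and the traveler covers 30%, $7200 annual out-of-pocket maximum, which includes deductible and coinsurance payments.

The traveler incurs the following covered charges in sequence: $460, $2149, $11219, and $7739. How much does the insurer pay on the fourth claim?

#1 ($460): fully absorbed by the deductible. Traveler pays $460; OOP now $460. Insurer: $460 − $460 = $0.
#2 ($2149): all of it applies to the deductible. Traveler owes $2149 (running OOP $2609). Plan pays $2149 − $2149 = $0.
#3 ($11219): $448 to deductible, leaving $10771; traveler's 30% is $3231.30. Cost to traveler: $3679.30. OOP to date $6288.30. Insurer: $11219 − $3679.30 = $7539.70.
#4 ($7739): deductible met; 30% of $7739 = $2321.70. Adding that to $6288.30 gives $8610, past the $7200 cap; traveler pays only $7200 − $6288.30 = $911.70. Insurer: $7739 − $911.70 = $6827.30.

$6827.30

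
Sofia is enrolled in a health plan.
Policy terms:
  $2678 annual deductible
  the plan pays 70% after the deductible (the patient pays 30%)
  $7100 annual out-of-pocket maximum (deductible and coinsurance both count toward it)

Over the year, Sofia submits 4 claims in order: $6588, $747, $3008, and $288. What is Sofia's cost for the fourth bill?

Bill 1, $6588: deductible takes $2678, $3910 remains; patient's 30% is $1173. Patient pays $3851; OOP now $3851.
Bill 2, $747: deductible already satisfied, so patient's share is 30% × $747 = $224.10. Cost to patient: $224.10. OOP to date $4075.10.
Bill 3, $3008: 30% coinsurance on $3008 = $902.40. Cost to patient: $902.40. OOP to date $4977.50.
Bill 4, $288: deductible met; 30% of $288 = $86.40. Patient owes $86.40 (running OOP $5063.90).

$86.40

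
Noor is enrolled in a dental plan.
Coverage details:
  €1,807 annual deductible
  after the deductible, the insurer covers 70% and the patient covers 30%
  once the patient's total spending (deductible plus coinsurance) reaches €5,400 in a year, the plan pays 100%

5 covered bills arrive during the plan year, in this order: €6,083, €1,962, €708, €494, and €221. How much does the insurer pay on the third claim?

Claim 1 — €6,083: deductible takes €1,807, €4,276 remains; patient's 30% is €1,282.80. Patient owes €3,089.80 (running OOP €3,089.80). Plan pays €6,083 − €3,089.80 = €2,993.20.
Claim 2 — €1,962: 30% coinsurance on €1,962 = €588.60. Cost to patient: €588.60. OOP to date €3,678.40. Plan pays €1,962 − €588.60 = €1,373.40.
Claim 3 — €708: deductible met; 30% of €708 = €212.40. Cost to patient: €212.40. OOP to date €3,890.80. Insurer: €708 − €212.40 = €495.60.

€495.60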